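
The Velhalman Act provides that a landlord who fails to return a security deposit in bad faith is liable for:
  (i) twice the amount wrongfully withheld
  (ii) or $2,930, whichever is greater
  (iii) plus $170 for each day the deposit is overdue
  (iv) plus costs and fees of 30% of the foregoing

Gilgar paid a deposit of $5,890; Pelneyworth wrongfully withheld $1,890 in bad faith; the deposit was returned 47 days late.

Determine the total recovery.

Doubled: 2 × $1,890 = $3,780
Minimum $2,930: $3,780 meets the minimum, no increase.
Late-return penalty: 47 × $170 = $7,990
Damages plus late penalty: $3,780 + $7,990 = $11,770
Costs and fees: 30% of $11,770 = $3,531
Total recovery: $11,770 + $3,531 = $15,301

Recovery: $15,301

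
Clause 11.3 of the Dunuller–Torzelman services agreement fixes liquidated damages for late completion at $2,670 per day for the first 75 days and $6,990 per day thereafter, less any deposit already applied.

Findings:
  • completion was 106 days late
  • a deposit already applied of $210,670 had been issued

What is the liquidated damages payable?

First 75 days: 75 × $2,670 = $200,250
Remaining days: (106 − 75) × $6,990 = $216,690
Accrued per-day damages: $200,250 + $216,690 = $416,940
Less deposit already applied: $416,940 − $210,670 = $206,270

$206,270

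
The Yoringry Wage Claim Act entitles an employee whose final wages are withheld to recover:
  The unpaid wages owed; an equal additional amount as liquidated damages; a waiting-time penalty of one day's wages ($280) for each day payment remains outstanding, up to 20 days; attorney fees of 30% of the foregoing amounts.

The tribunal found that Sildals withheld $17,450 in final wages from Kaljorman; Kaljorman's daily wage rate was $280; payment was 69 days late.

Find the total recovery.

$52,650

Liquidated damages (equal amount): $17,450
Penalty days: min(69, 20) = 20
Waiting-time penalty: 20 × $280 = $5,600
Subtotal: $17,450 + $17,450 + $5,600 = $40,500
Attorney fees: 30% of $40,500 = $12,150
Total award: $40,500 + $12,150 = $52,650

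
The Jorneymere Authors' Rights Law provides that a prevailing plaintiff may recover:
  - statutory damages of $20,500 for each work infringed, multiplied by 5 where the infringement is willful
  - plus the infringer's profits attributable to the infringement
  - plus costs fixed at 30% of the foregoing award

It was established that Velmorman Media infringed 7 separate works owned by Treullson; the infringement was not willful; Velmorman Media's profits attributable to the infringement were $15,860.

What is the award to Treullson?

Statutory damages: 7 × $20,500 = $143,500
Infringement not willful: no ×5 enhancement.
Combined award: $143,500 + $15,860 = $159,360
Costs: 30% of $159,360 = $47,808
Award plus costs: $159,360 + $47,808 = $207,168

$207,168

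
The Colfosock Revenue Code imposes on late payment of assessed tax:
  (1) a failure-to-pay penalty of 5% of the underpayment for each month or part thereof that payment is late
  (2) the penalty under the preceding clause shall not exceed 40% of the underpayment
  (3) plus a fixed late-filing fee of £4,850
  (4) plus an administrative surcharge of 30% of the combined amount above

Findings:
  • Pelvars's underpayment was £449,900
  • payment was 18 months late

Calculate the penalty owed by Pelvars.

Accrued rate: 5% × 18 = 90%, capped at 40% → 40%
Failure-to-pay penalty: 40% of £449,900 = £179,960
Penalty before surcharge: £179,960 + £4,850 = £184,810
Administrative surcharge: 30% of £184,810 = £55,443
Total penalty: £184,810 + £55,443 = £240,253

£240,253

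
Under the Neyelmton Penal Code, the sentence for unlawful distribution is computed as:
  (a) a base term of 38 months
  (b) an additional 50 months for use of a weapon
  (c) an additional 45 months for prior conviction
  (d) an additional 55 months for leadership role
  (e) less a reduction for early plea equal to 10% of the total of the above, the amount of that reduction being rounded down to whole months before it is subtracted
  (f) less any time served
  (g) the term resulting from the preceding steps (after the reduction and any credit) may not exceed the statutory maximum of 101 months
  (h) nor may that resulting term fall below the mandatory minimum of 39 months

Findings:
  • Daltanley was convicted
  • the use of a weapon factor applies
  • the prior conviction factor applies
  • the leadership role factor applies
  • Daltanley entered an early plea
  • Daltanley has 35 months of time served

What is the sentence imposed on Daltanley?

Use of a weapon enhancement: +50 months
Prior conviction enhancement: +45 months
Leadership role enhancement: +55 months
Adjusted term: 38 months + 50 months + 45 months + 55 months = 188 months
Early plea reduction: 10% of 188 months = 18 months (rounded down)
After reduction: 188 − 18 = 170 months
Less time served: 170 months − 35 months = 135 months
Cap at 101 months: 135 months exceeds the cap → 101 months
Minimum 39 months: 101 months meets the minimum, no increase.

101 months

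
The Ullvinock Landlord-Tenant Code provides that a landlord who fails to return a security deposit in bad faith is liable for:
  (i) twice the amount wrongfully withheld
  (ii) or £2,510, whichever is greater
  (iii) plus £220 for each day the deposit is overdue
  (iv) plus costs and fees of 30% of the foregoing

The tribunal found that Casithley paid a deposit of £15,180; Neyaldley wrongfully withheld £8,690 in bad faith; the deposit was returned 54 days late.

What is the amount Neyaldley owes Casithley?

Doubled: 2 × £8,690 = £17,380
Minimum £2,510: £17,380 meets the minimum, no increase.
Late-return penalty: 54 × £220 = £11,880
Damages plus late penalty: £17,380 + £11,880 = £29,260
Costs and fees: 30% of £29,260 = £8,778
Total recovery: £29,260 + £8,778 = £38,038

Recovery: £38,038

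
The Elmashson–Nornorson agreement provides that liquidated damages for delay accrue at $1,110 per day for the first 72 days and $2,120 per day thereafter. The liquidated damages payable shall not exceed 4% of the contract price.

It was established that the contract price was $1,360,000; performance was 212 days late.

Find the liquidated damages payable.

$54,400

First 72 days: 72 × $1,110 = $79,920
Remaining days: (212 − 72) × $2,120 = $296,800
Accrued per-day damages: $79,920 + $296,800 = $376,720
Cap: 4% of $1,360,000 = $54,400
Cap at $54,400: $376,720 exceeds the cap → $54,400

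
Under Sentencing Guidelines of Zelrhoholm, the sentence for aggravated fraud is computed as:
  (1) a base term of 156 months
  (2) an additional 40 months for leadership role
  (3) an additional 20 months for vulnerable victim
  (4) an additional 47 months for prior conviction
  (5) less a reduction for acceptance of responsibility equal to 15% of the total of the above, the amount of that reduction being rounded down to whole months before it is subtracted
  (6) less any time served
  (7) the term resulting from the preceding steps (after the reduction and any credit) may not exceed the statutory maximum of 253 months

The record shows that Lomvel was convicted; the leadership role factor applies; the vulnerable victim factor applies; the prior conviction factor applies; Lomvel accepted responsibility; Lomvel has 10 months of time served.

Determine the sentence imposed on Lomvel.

Leadership role enhancement: +40 months
Vulnerable victim enhancement: +20 months
Prior conviction enhancement: +47 months
Adjusted term: 156 months + 40 months + 20 months + 47 months = 263 months
Acceptance of responsibility reduction: 15% of 263 months = 39 months (rounded down)
After reduction: 263 − 39 = 224 months
Less time served: 224 months − 10 months = 214 months
Cap at 253 months: 214 months is within the cap, no reduction.

214 months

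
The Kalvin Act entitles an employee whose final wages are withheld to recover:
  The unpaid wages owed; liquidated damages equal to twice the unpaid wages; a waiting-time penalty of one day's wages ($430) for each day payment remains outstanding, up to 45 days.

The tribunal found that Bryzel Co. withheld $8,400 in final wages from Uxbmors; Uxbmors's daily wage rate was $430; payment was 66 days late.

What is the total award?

$44,550

Doubled: 2 × $8,400 = $16,800
Penalty days: min(66, 45) = 45
Waiting-time penalty: 45 × $430 = $19,350
Total award: $8,400 + $16,800 + $19,350 = $44,550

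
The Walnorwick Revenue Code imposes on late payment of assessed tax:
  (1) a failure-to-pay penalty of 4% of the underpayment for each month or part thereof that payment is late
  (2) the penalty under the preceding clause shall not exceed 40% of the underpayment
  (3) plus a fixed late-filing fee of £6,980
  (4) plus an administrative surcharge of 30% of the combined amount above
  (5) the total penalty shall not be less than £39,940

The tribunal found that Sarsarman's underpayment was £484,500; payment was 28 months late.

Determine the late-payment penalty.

£261,014

Accrued rate: 4% × 28 = 112%, capped at 40% → 40%
Failure-to-pay penalty: 40% of £484,500 = £193,800
Penalty before surcharge: £193,800 + £6,980 = £200,780
Administrative surcharge: 30% of £200,780 = £60,234
Total penalty: £200,780 + £60,234 = £261,014
Minimum £39,940: £261,014 meets the minimum, no increase.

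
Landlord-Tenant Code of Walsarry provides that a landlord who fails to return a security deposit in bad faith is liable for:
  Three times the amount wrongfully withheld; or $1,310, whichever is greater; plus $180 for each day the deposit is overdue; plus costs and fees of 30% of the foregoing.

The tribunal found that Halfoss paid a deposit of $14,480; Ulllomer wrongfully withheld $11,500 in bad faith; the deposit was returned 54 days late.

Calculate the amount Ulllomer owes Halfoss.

Trebled: 3 × $11,500 = $34,500
Minimum $1,310: $34,500 meets the minimum, no increase.
Late-return penalty: 54 × $180 = $9,720
Damages plus late penalty: $34,500 + $9,720 = $44,220
Costs and fees: 30% of $44,220 = $13,266
Total recovery: $44,220 + $13,266 = $57,486

$57,486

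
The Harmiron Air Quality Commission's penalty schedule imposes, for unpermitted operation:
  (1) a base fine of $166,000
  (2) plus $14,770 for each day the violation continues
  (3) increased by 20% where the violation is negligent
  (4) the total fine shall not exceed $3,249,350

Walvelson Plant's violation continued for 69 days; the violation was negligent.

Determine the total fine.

$1,422,156

Per-day component: 69 × $14,770 = $1,019,130
Base plus per-day: $166,000 + $1,019,130 = $1,185,130
Enhancement: 20% of $1,185,130 = $237,026
Enhanced fine: $1,185,130 + $237,026 = $1,422,156
Cap at $3,249,350: $1,422,156 is within the cap, no reduction.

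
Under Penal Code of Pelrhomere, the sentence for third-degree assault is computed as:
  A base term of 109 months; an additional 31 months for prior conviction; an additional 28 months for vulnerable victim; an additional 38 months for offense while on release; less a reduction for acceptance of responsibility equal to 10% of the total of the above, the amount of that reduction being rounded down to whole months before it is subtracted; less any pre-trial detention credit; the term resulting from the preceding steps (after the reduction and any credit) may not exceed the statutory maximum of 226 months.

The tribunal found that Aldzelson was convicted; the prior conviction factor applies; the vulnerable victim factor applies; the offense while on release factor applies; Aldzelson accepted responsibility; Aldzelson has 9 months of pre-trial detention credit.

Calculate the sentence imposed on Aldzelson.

177 months

Prior conviction enhancement: +31 months
Vulnerable victim enhancement: +28 months
Offense while on release enhancement: +38 months
Adjusted term: 109 months + 31 months + 28 months + 38 months = 206 months
Acceptance of responsibility reduction: 10% of 206 months = 20 months (rounded down)
After reduction: 206 − 20 = 186 months
Less pre-trial detention credit: 186 months − 9 months = 177 months
Cap at 226 months: 177 months is within the cap, no reduction.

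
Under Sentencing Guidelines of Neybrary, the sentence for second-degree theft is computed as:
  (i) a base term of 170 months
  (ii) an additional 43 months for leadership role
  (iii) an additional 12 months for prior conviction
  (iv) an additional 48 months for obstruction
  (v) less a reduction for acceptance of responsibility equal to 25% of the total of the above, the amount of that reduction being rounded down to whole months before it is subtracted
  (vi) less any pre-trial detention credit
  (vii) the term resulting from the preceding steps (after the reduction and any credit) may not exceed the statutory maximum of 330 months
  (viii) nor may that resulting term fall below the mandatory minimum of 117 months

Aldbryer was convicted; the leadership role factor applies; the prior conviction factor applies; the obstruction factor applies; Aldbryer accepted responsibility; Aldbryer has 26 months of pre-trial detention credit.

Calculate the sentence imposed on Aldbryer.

Leadership role enhancement: +43 months
Prior conviction enhancement: +12 months
Obstruction enhancement: +48 months
Adjusted term: 170 months + 43 months + 12 months + 48 months = 273 months
Acceptance of responsibility reduction: 25% of 273 months = 68 months (rounded down)
After reduction: 273 − 68 = 205 months
Less pre-trial detention credit: 205 months − 26 months = 179 months
Cap at 330 months: 179 months is within the cap, no reduction.
Minimum 117 months: 179 months meets the minimum, no increase.

179 months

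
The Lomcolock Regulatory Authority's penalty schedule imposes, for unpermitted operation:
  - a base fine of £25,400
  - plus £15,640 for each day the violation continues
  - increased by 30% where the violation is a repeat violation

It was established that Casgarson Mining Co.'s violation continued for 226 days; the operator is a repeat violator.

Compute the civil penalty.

Civil penalty: £4,628,052

Per-day component: 226 × £15,640 = £3,534,640
Base plus per-day: £25,400 + £3,534,640 = £3,560,040
Enhancement: 30% of £3,560,040 = £1,068,012
Enhanced fine: £3,560,040 + £1,068,012 = £4,628,052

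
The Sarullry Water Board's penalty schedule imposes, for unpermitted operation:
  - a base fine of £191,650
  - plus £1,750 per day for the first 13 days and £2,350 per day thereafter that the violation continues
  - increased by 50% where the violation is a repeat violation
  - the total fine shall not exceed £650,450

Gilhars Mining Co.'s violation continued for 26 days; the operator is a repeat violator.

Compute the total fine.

First 13 days: 13 × £1,750 = £22,750
Remaining days: (26 − 13) × £2,350 = £30,550
Per-day component: £22,750 + £30,550 = £53,300
Base plus per-day: £191,650 + £53,300 = £244,950
Enhancement: 50% of £244,950 = £122,475
Enhanced fine: £244,950 + £122,475 = £367,425
Cap at £650,450: £367,425 is within the cap, no reduction.

£367,425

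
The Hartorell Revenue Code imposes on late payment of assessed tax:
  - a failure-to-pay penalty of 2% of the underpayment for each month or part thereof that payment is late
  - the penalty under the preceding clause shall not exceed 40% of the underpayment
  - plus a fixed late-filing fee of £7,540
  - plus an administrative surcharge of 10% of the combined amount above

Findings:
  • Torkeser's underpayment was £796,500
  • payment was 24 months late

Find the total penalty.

£358,754

Accrued rate: 2% × 24 = 48%, capped at 40% → 40%
Failure-to-pay penalty: 40% of £796,500 = £318,600
Penalty before surcharge: £318,600 + £7,540 = £326,140
Administrative surcharge: 10% of £326,140 = £32,614
Total penalty: £326,140 + £32,614 = £358,754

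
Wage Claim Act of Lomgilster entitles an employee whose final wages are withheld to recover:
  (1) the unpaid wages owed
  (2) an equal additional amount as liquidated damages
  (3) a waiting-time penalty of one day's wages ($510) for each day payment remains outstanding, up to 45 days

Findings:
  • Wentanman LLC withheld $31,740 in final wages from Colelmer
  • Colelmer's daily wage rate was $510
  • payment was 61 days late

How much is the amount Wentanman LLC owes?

$86,430

Liquidated damages (equal amount): $31,740
Penalty days: min(61, 45) = 45
Waiting-time penalty: 45 × $510 = $22,950
Total award: $31,740 + $31,740 + $22,950 = $86,430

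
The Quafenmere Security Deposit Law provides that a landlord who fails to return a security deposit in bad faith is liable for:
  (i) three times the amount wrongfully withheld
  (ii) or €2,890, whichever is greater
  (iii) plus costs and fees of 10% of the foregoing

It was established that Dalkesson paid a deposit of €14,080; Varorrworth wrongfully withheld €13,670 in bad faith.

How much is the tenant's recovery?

Trebled: 3 × €13,670 = €41,010
Minimum €2,890: €41,010 meets the minimum, no increase.
Costs and fees: 10% of €41,010 = €4,101
Total recovery: €41,010 + €4,101 = €45,111

€45,111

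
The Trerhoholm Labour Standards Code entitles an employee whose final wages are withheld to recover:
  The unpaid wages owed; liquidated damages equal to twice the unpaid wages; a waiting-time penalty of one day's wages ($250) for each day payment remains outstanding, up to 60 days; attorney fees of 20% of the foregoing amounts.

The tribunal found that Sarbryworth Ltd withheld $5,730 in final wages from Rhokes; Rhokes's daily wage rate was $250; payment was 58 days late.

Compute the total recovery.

Doubled: 2 × $5,730 = $11,460
Penalty days: min(58, 60) = 58
Waiting-time penalty: 58 × $250 = $14,500
Subtotal: $5,730 + $11,460 + $14,500 = $31,690
Attorney fees: 20% of $31,690 = $6,338
Total award: $31,690 + $6,338 = $38,028

$38,028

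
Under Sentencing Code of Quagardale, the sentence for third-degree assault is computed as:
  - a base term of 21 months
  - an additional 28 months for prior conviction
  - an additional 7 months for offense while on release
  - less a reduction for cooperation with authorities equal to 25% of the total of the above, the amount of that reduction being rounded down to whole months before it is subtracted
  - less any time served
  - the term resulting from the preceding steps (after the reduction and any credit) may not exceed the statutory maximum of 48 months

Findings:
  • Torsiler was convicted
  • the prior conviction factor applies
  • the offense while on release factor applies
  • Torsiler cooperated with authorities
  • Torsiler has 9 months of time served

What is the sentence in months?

Prior conviction enhancement: +28 months
Offense while on release enhancement: +7 months
Adjusted term: 21 months + 28 months + 7 months = 56 months
Cooperation with authorities reduction: 25% of 56 months = 14 months (rounded down)
After reduction: 56 − 14 = 42 months
Less time served: 42 months − 9 months = 33 months
Cap at 48 months: 33 months is within the cap, no reduction.

33 months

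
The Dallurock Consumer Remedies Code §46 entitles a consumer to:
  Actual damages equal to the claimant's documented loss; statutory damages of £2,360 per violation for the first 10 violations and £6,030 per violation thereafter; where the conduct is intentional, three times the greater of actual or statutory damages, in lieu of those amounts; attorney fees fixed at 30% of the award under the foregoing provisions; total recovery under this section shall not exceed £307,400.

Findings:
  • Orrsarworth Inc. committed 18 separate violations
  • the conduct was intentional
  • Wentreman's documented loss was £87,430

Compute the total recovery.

£307,400

First 10 violations: 10 × £2,360 = £23,600
Remaining violations: (18 − 10) × £6,030 = £48,240
Statutory damages: £23,600 + £48,240 = £71,840
Greater of actual damages (£87,430) or statutory damages (£71,840): £87,430
Trebled: 3 × £87,430 = £262,290
Attorney fees: 30% of £262,290 = £78,687
Total before cap: £262,290 + £78,687 = £340,977
Cap at £307,400: £340,977 exceeds the cap → £307,400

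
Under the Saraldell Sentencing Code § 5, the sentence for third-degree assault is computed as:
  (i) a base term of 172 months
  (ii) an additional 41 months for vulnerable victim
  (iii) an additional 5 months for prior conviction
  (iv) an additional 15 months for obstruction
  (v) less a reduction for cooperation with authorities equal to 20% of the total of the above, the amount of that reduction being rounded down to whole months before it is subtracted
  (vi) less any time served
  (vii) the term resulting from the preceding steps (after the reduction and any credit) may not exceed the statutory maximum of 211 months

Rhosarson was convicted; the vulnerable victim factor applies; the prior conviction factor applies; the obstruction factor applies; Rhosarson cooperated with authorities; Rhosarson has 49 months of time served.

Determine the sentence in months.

138 months

Vulnerable victim enhancement: +41 months
Prior conviction enhancement: +5 months
Obstruction enhancement: +15 months
Adjusted term: 172 months + 41 months + 5 months + 15 months = 233 months
Cooperation with authorities reduction: 20% of 233 months = 46 months (rounded down)
After reduction: 233 − 46 = 187 months
Less time served: 187 months − 49 months = 138 months
Cap at 211 months: 138 months is within the cap, no reduction.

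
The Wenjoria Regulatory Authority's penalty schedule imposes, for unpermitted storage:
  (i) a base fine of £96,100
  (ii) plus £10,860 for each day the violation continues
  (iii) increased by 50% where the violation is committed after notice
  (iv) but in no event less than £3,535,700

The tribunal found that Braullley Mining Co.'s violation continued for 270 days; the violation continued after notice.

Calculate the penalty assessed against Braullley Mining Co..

Civil penalty: £4,542,450

Per-day component: 270 × £10,860 = £2,932,200
Base plus per-day: £96,100 + £2,932,200 = £3,028,300
Enhancement: 50% of £3,028,300 = £1,514,150
Enhanced fine: £3,028,300 + £1,514,150 = £4,542,450
Minimum £3,535,700: £4,542,450 meets the minimum, no increase.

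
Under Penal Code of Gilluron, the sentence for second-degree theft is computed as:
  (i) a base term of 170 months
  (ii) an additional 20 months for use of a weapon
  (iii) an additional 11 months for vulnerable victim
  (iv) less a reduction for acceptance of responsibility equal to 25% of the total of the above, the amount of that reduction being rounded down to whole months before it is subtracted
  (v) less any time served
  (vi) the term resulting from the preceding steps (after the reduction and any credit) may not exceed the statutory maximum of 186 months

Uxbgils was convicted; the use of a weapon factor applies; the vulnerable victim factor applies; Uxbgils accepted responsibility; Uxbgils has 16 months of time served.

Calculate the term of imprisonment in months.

Use of a weapon enhancement: +20 months
Vulnerable victim enhancement: +11 months
Adjusted term: 170 months + 20 months + 11 months = 201 months
Acceptance of responsibility reduction: 25% of 201 months = 50 months (rounded down)
After reduction: 201 − 50 = 151 months
Less time served: 151 months − 16 months = 135 months
Cap at 186 months: 135 months is within the cap, no reduction.

135 months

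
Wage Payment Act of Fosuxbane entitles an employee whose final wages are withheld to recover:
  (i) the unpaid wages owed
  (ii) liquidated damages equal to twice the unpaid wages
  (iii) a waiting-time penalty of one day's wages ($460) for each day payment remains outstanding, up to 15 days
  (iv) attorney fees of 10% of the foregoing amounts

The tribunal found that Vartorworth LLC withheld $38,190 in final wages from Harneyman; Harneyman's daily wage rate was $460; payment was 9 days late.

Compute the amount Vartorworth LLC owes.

$130,581

Doubled: 2 × $38,190 = $76,380
Penalty days: min(9, 15) = 9
Waiting-time penalty: 9 × $460 = $4,140
Subtotal: $38,190 + $76,380 + $4,140 = $118,710
Attorney fees: 10% of $118,710 = $11,871
Total award: $118,710 + $11,871 = $130,581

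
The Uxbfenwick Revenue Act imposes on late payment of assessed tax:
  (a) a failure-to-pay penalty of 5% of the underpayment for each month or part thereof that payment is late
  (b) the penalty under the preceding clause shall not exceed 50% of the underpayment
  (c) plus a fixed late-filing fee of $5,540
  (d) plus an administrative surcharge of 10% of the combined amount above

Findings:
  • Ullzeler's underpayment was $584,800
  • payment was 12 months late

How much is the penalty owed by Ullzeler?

$327,734

Accrued rate: 5% × 12 = 60%, capped at 50% → 50%
Failure-to-pay penalty: 50% of $584,800 = $292,400
Penalty before surcharge: $292,400 + $5,540 = $297,940
Administrative surcharge: 10% of $297,940 = $29,794
Total penalty: $297,940 + $29,794 = $327,734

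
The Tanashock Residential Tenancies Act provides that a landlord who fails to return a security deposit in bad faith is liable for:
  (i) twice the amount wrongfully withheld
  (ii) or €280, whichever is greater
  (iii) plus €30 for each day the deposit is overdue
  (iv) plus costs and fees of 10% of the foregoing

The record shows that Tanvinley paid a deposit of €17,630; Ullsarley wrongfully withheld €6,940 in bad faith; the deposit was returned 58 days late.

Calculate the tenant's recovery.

€17,182

Doubled: 2 × €6,940 = €13,880
Minimum €280: €13,880 meets the minimum, no increase.
Late-return penalty: 58 × €30 = €1,740
Damages plus late penalty: €13,880 + €1,740 = €15,620
Costs and fees: 10% of €15,620 = €1,562
Total recovery: €15,620 + €1,562 = €17,182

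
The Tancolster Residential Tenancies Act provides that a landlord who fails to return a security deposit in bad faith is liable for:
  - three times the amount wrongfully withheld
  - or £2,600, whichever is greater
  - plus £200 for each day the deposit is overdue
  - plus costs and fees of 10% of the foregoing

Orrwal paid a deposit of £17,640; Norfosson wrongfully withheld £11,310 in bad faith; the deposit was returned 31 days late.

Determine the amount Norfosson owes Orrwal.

Trebled: 3 × £11,310 = £33,930
Minimum £2,600: £33,930 meets the minimum, no increase.
Late-return penalty: 31 × £200 = £6,200
Damages plus late penalty: £33,930 + £6,200 = £40,130
Costs and fees: 10% of £40,130 = £4,013
Total recovery: £40,130 + £4,013 = £44,143

£44,143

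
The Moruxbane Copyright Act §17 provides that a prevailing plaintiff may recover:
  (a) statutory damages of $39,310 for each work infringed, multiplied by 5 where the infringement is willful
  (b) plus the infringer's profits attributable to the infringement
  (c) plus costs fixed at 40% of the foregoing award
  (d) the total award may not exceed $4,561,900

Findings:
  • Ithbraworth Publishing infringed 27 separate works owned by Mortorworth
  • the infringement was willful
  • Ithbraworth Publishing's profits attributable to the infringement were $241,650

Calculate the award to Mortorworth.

$4,561,900

Statutory damages: 27 × $39,310 = $1,061,370
Multiplied by 5: 5 × $1,061,370 = $5,306,850
Combined award: $5,306,850 + $241,650 = $5,548,500
Costs: 40% of $5,548,500 = $2,219,400
Award plus costs: $5,548,500 + $2,219,400 = $7,767,900
Cap at $4,561,900: $7,767,900 exceeds the cap → $4,561,900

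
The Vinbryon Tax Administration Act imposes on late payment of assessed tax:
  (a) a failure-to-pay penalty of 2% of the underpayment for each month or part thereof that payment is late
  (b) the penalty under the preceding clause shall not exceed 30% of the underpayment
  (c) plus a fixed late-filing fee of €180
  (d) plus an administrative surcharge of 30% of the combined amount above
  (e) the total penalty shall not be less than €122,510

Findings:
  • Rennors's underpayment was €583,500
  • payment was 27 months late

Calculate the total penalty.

€227,799

Accrued rate: 2% × 27 = 54%, capped at 30% → 30%
Failure-to-pay penalty: 30% of €583,500 = €175,050
Penalty before surcharge: €175,050 + €180 = €175,230
Administrative surcharge: 30% of €175,230 = €52,569
Total penalty: €175,230 + €52,569 = €227,799
Minimum €122,510: €227,799 meets the minimum, no increase.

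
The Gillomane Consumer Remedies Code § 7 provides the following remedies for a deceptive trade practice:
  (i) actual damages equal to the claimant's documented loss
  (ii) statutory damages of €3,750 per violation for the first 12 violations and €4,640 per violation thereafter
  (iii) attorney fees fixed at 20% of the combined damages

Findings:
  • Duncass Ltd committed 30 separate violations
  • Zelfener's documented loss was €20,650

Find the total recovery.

€179,004

First 12 violations: 12 × €3,750 = €45,000
Remaining violations: (30 − 12) × €4,640 = €83,520
Statutory damages: €45,000 + €83,520 = €128,520
Combined damages: €20,650 + €128,520 = €149,170
Attorney fees: 20% of €149,170 = €29,834
Total recovery: €149,170 + €29,834 = €179,004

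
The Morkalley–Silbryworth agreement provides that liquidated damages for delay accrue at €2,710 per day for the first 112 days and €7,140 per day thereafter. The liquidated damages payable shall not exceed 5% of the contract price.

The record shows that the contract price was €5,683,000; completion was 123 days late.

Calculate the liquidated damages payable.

Liquidated damages: €284,150

First 112 days: 112 × €2,710 = €303,520
Remaining days: (123 − 112) × €7,140 = €78,540
Accrued per-day damages: €303,520 + €78,540 = €382,060
Cap: 5% of €5,683,000 = €284,150
Cap at €284,150: €382,060 exceeds the cap → €284,150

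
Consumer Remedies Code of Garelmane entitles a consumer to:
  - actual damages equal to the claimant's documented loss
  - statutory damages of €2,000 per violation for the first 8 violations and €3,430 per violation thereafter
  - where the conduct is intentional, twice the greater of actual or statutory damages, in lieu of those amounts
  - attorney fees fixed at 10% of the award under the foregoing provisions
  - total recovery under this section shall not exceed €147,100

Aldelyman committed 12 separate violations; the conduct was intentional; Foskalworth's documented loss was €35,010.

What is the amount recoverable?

First 8 violations: 8 × €2,000 = €16,000
Remaining violations: (12 − 8) × €3,430 = €13,720
Statutory damages: €16,000 + €13,720 = €29,720
Greater of actual damages (€35,010) or statutory damages (€29,720): €35,010
Doubled: 2 × €35,010 = €70,020
Attorney fees: 10% of €70,020 = €7,002
Total before cap: €70,020 + €7,002 = €77,022
Cap at €147,100: €77,022 is within the cap, no reduction.

Total recovery: €77,022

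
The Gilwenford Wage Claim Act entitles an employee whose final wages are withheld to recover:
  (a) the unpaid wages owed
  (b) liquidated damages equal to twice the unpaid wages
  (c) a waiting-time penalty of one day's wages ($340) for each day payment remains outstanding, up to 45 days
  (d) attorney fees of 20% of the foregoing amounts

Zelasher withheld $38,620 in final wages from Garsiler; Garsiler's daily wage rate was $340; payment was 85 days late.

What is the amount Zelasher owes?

Doubled: 2 × $38,620 = $77,240
Penalty days: min(85, 45) = 45
Waiting-time penalty: 45 × $340 = $15,300
Subtotal: $38,620 + $77,240 + $15,300 = $131,160
Attorney fees: 20% of $131,160 = $26,232
Total award: $131,160 + $26,232 = $157,392

$157,392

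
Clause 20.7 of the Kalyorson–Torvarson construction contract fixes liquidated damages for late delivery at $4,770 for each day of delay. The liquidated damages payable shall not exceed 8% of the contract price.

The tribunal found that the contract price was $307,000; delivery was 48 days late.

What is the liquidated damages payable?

$24,560

Per-day damages: 48 × $4,770 = $228,960
Cap: 8% of $307,000 = $24,560
Cap at $24,560: $228,960 exceeds the cap → $24,560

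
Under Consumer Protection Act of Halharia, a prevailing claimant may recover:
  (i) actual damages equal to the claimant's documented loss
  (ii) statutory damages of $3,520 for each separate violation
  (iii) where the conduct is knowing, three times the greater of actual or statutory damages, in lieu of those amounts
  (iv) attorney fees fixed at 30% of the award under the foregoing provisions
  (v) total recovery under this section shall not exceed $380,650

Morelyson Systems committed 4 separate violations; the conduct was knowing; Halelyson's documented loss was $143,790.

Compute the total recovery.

Statutory damages: 4 × $3,520 = $14,080
Greater of actual damages ($143,790) or statutory damages ($14,080): $143,790
Trebled: 3 × $143,790 = $431,370
Attorney fees: 30% of $431,370 = $129,411
Total before cap: $431,370 + $129,411 = $560,781
Cap at $380,650: $560,781 exceeds the cap → $380,650

$380,650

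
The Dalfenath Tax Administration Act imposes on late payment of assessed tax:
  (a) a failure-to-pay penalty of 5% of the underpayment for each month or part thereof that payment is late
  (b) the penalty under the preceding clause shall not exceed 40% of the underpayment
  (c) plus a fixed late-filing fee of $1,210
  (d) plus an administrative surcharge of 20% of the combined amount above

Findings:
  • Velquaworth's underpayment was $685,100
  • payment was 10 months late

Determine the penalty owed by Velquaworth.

Penalty: $330,300

Accrued rate: 5% × 10 = 50%, capped at 40% → 40%
Failure-to-pay penalty: 40% of $685,100 = $274,040
Penalty before surcharge: $274,040 + $1,210 = $275,250
Administrative surcharge: 20% of $275,250 = $55,050
Total penalty: $275,250 + $55,050 = $330,300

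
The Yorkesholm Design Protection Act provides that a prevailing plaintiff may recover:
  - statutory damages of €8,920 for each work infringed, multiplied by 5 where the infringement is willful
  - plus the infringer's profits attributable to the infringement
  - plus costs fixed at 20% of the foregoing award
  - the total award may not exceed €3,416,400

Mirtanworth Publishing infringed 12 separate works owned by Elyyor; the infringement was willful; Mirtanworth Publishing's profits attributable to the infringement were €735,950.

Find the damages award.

€1,525,380

Statutory damages: 12 × €8,920 = €107,040
Multiplied by 5: 5 × €107,040 = €535,200
Combined award: €535,200 + €735,950 = €1,271,150
Costs: 20% of €1,271,150 = €254,230
Award plus costs: €1,271,150 + €254,230 = €1,525,380
Cap at €3,416,400: €1,525,380 is within the cap, no reduction.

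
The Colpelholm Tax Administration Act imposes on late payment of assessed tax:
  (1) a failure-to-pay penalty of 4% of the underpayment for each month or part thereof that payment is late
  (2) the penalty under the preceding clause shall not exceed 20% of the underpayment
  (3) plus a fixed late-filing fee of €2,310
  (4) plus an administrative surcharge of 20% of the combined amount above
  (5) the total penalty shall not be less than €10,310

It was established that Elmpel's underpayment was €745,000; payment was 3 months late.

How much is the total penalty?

Accrued rate: 4% × 3 = 12%, capped at 20% → 12%
Failure-to-pay penalty: 12% of €745,000 = €89,400
Penalty before surcharge: €89,400 + €2,310 = €91,710
Administrative surcharge: 20% of €91,710 = €18,342
Total penalty: €91,710 + €18,342 = €110,052
Minimum €10,310: €110,052 meets the minimum, no increase.

€110,052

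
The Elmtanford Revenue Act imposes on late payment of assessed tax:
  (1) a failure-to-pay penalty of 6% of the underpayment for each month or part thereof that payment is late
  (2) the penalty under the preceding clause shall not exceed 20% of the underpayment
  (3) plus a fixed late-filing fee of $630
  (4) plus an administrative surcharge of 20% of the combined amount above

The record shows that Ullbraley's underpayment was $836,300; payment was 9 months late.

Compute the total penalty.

$201,468

Accrued rate: 6% × 9 = 54%, capped at 20% → 20%
Failure-to-pay penalty: 20% of $836,300 = $167,260
Penalty before surcharge: $167,260 + $630 = $167,890
Administrative surcharge: 20% of $167,890 = $33,578
Total penalty: $167,890 + $33,578 = $201,468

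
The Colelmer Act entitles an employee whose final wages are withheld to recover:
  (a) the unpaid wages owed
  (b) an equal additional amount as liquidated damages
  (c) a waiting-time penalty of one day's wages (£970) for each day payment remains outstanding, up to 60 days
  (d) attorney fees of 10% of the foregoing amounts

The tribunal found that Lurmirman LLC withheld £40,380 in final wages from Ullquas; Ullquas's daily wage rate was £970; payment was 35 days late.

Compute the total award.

Liquidated damages (equal amount): £40,380
Penalty days: min(35, 60) = 35
Waiting-time penalty: 35 × £970 = £33,950
Subtotal: £40,380 + £40,380 + £33,950 = £114,710
Attorney fees: 10% of £114,710 = £11,471
Total award: £114,710 + £11,471 = £126,181

£126,181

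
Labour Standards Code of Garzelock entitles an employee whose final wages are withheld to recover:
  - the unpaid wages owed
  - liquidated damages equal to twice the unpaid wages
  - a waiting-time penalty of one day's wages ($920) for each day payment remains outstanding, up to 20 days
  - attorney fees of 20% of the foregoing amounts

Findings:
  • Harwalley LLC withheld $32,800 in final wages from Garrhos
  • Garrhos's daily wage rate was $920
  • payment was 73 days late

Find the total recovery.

Doubled: 2 × $32,800 = $65,600
Penalty days: min(73, 20) = 20
Waiting-time penalty: 20 × $920 = $18,400
Subtotal: $32,800 + $65,600 + $18,400 = $116,800
Attorney fees: 20% of $116,800 = $23,360
Total award: $116,800 + $23,360 = $140,160

$140,160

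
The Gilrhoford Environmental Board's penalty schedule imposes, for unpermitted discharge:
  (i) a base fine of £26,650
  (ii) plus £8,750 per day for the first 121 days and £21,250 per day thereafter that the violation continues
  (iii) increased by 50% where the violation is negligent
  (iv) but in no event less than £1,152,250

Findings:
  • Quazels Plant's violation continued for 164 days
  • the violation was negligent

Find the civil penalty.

£2,998,725

First 121 days: 121 × £8,750 = £1,058,750
Remaining days: (164 − 121) × £21,250 = £913,750
Per-day component: £1,058,750 + £913,750 = £1,972,500
Base plus per-day: £26,650 + £1,972,500 = £1,999,150
Enhancement: 50% of £1,999,150 = £999,575
Enhanced fine: £1,999,150 + £999,575 = £2,998,725
Minimum £1,152,250: £2,998,725 meets the minimum, no increase.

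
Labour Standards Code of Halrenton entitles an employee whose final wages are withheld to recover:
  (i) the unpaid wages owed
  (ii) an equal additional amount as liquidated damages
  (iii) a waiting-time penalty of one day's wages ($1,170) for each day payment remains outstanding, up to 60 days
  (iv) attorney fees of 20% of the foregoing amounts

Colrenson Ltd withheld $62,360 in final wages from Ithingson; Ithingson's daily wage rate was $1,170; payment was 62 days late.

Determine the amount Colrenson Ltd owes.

Liquidated damages (equal amount): $62,360
Penalty days: min(62, 60) = 60
Waiting-time penalty: 60 × $1,170 = $70,200
Subtotal: $62,360 + $62,360 + $70,200 = $194,920
Attorney fees: 20% of $194,920 = $38,984
Total award: $194,920 + $38,984 = $233,904

$233,904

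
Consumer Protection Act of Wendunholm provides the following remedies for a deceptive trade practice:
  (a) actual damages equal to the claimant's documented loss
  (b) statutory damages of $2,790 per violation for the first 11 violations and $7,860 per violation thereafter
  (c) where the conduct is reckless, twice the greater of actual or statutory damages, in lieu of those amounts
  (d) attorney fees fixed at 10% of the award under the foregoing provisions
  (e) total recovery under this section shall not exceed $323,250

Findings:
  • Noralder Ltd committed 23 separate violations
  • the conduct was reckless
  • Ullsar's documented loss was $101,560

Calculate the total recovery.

First 11 violations: 11 × $2,790 = $30,690
Remaining violations: (23 − 11) × $7,860 = $94,320
Statutory damages: $30,690 + $94,320 = $125,010
Greater of actual damages ($101,560) or statutory damages ($125,010): $125,010
Doubled: 2 × $125,010 = $250,020
Attorney fees: 10% of $250,020 = $25,002
Total before cap: $250,020 + $25,002 = $275,022
Cap at $323,250: $275,022 is within the cap, no reduction.

Total recovery: $275,022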